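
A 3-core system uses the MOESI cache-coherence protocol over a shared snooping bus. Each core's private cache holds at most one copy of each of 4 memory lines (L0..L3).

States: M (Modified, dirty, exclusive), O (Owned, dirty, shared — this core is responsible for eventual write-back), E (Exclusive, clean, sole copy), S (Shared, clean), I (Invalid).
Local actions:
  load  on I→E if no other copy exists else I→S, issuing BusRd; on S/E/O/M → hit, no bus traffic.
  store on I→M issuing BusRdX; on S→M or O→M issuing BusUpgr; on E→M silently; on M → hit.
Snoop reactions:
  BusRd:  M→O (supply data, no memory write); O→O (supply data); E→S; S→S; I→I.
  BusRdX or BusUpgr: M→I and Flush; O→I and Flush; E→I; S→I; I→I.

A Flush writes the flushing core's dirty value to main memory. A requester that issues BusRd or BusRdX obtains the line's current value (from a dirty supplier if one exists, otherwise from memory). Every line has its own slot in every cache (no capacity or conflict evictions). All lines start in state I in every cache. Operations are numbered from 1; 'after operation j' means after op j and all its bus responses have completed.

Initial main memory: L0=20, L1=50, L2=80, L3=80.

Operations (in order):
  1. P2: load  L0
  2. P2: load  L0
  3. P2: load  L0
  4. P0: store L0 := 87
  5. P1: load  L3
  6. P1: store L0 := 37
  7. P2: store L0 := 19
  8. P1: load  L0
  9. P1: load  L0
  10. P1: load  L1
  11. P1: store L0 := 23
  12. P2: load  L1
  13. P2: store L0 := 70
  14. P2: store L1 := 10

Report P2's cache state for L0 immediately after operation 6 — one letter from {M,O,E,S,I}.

  op1 P2: load  L0 → I/I/E on L0; bus BusRd; mem=20
  op2 P2: load  L0 → I/I/E on L0; bus (none); mem=20
  op3 P2: load  L0 → I/I/E on L0; bus (none); mem=20
  op4 P0: store L0 := 87 → M/I/I on L0; bus BusRdX; mem=20
  op5 P1: load  L3 → I/E/I on L3; bus BusRd; mem=80
  op6 P1: store L0 := 37 → I/M/I on L0; bus BusRdX Flush; mem=87
  op7 P2: store L0 := 19 → I/I/M on L0; bus BusRdX Flush; mem=37
  op8 P1: load  L0 → I/S/O on L0; bus BusRd; mem=37
  op9 P1: load  L0 → I/S/O on L0; bus (none); mem=37
  op10 P1: load  L1 → I/E/I on L1; bus BusRd; mem=50
  op11 P1: store L0 := 23 → I/M/I on L0; bus BusUpgr Flush; mem=19
  op12 P2: load  L1 → I/S/S on L1; bus BusRd; mem=50
  op13 P2: store L0 := 70 → I/I/M on L0; bus BusRdX Flush; mem=23
  op14 P2: store L1 := 10 → I/I/M on L1; bus BusUpgr; mem=50

state = I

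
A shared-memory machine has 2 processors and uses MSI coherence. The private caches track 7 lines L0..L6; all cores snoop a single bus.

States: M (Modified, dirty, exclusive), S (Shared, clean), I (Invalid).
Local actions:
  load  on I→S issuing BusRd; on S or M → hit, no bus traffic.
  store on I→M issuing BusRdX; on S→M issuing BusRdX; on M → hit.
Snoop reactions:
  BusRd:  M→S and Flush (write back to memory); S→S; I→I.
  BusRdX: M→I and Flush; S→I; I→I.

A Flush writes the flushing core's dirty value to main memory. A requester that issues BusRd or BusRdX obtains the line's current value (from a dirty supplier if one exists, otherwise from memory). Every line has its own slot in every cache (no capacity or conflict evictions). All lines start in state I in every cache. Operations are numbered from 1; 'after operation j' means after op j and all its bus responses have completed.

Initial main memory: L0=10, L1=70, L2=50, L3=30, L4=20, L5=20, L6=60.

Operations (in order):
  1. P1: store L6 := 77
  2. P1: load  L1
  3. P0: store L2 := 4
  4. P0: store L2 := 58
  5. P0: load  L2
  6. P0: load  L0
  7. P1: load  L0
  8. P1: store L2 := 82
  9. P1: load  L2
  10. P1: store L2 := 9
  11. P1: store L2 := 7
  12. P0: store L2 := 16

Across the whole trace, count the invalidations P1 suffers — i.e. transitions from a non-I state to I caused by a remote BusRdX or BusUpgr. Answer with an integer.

  op1 P1: store L6 := 77 → I/M on L6; bus BusRdX; mem=60
  op2 P1: load  L1 → I/S on L1; bus BusRd; mem=70
  op3 P0: store L2 := 4 → M/I on L2; bus BusRdX; mem=50
  op4 P0: store L2 := 58 → M/I on L2; bus (none); mem=50
  op5 P0: load  L2 → M/I on L2; bus (none); mem=50
  op6 P0: load  L0 → S/I on L0; bus BusRd; mem=10
  op7 P1: load  L0 → S/S on L0; bus BusRd; mem=10
  op8 P1: store L2 := 82 → I/M on L2; bus BusRdX Flush; mem=58
  op9 P1: load  L2 → I/M on L2; bus (none); mem=58
  op10 P1: store L2 := 9 → I/M on L2; bus (none); mem=58
  op11 P1: store L2 := 7 → I/M on L2; bus (none); mem=58
  op12 P0: store L2 := 16 → M/I on L2; bus BusRdX Flush; mem=7

invalidations = 1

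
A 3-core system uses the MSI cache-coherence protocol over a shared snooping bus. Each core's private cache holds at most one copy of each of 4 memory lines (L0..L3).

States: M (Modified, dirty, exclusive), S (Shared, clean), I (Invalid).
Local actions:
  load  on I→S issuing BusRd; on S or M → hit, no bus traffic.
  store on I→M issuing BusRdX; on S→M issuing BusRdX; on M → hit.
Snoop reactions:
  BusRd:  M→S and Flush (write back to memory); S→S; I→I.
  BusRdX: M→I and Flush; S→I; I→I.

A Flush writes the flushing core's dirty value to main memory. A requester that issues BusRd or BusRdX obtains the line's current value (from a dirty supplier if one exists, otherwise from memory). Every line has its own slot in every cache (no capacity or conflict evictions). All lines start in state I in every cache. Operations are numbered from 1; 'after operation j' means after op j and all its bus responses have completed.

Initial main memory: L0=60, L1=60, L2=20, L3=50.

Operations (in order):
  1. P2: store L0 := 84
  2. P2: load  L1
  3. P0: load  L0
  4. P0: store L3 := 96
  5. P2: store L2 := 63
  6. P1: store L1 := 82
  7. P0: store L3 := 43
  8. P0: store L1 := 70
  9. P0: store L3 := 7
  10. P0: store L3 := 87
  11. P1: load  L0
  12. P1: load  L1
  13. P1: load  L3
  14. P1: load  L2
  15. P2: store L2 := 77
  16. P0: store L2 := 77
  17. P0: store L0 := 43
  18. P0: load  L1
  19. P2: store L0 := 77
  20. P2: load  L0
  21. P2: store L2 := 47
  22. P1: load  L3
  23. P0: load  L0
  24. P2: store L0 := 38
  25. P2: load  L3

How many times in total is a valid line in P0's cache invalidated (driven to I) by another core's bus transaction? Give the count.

step 1: P2: store L0 := 84  ⟶  IIM  (L0)  txn=BusRdX  M[L0]=60
step 2: P2: load  L1  ⟶  IIS  (L1)  txn=BusRd  M[L1]=60
step 3: P0: load  L0  ⟶  SIS  (L0)  txn=BusRd+Flush  M[L0]=84
step 4: P0: store L3 := 96  ⟶  MII  (L3)  txn=BusRdX  M[L3]=50
step 5: P2: store L2 := 63  ⟶  IIM  (L2)  txn=BusRdX  M[L2]=20
step 6: P1: store L1 := 82  ⟶  IMI  (L1)  txn=BusRdX  M[L1]=60
step 7: P0: store L3 := 43  ⟶  MII  (L3)  txn=∅  M[L3]=50
step 8: P0: store L1 := 70  ⟶  MII  (L1)  txn=BusRdX+Flush  M[L1]=82
step 9: P0: store L3 := 7  ⟶  MII  (L3)  txn=∅  M[L3]=50
step 10: P0: store L3 := 87  ⟶  MII  (L3)  txn=∅  M[L3]=50
step 11: P1: load  L0  ⟶  SSS  (L0)  txn=BusRd  M[L0]=84
step 12: P1: load  L1  ⟶  SSI  (L1)  txn=BusRd+Flush  M[L1]=70
step 13: P1: load  L3  ⟶  SSI  (L3)  txn=BusRd+Flush  M[L3]=87
step 14: P1: load  L2  ⟶  ISS  (L2)  txn=BusRd+Flush  M[L2]=63
step 15: P2: store L2 := 77  ⟶  IIM  (L2)  txn=BusRdX  M[L2]=63
step 16: P0: store L2 := 77  ⟶  MII  (L2)  txn=BusRdX+Flush  M[L2]=77
step 17: P0: store L0 := 43  ⟶  MII  (L0)  txn=BusRdX  M[L0]=84
step 18: P0: load  L1  ⟶  SSI  (L1)  txn=∅  M[L1]=70
step 19: P2: store L0 := 77  ⟶  IIM  (L0)  txn=BusRdX+Flush  M[L0]=43
step 20: P2: load  L0  ⟶  IIM  (L0)  txn=∅  M[L0]=43
step 21: P2: store L2 := 47  ⟶  IIM  (L2)  txn=BusRdX+Flush  M[L2]=77
step 22: P1: load  L3  ⟶  SSI  (L3)  txn=∅  M[L3]=87
step 23: P0: load  L0  ⟶  SIS  (L0)  txn=BusRd+Flush  M[L0]=77
step 24: P2: store L0 := 38  ⟶  IIM  (L0)  txn=BusRdX  M[L0]=77
step 25: P2: load  L3  ⟶  SSS  (L3)  txn=BusRd  M[L3]=87

invalidations = 3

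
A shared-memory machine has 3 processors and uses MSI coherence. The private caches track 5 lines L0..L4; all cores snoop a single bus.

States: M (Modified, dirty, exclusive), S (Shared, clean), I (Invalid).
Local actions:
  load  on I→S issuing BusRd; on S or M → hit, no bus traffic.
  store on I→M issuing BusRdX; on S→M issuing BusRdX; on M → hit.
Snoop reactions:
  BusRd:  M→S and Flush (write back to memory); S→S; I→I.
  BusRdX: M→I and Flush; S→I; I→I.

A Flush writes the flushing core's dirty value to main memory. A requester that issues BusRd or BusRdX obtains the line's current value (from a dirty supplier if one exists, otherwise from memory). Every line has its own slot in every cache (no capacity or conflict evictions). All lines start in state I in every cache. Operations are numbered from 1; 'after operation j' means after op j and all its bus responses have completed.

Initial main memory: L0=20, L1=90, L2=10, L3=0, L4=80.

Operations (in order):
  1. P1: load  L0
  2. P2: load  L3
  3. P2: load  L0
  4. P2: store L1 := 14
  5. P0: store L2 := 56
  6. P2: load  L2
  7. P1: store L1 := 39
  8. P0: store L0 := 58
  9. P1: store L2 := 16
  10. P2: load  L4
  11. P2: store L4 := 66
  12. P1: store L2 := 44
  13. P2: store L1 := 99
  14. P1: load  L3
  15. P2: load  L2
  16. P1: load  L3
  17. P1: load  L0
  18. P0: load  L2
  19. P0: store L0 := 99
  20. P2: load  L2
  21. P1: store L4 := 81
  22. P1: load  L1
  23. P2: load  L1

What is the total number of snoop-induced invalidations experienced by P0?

  op1 P1: load  L0 → I/S/I on L0; bus BusRd; mem=20
  op2 P2: load  L3 → I/I/S on L3; bus BusRd; mem=0
  op3 P2: load  L0 → I/S/S on L0; bus BusRd; mem=20
  op4 P2: store L1 := 14 → I/I/M on L1; bus BusRdX; mem=90
  op5 P0: store L2 := 56 → M/I/I on L2; bus BusRdX; mem=10
  op6 P2: load  L2 → S/I/S on L2; bus BusRd Flush; mem=56
  op7 P1: store L1 := 39 → I/M/I on L1; bus BusRdX Flush; mem=14
  op8 P0: store L0 := 58 → M/I/I on L0; bus BusRdX; mem=20
  op9 P1: store L2 := 16 → I/M/I on L2; bus BusRdX; mem=56
  op10 P2: load  L4 → I/I/S on L4; bus BusRd; mem=80
  op11 P2: store L4 := 66 → I/I/M on L4; bus BusRdX; mem=80
  op12 P1: store L2 := 44 → I/M/I on L2; bus (none); mem=56
  op13 P2: store L1 := 99 → I/I/M on L1; bus BusRdX Flush; mem=39
  op14 P1: load  L3 → I/S/S on L3; bus BusRd; mem=0
  op15 P2: load  L2 → I/S/S on L2; bus BusRd Flush; mem=44
  op16 P1: load  L3 → I/S/S on L3; bus (none); mem=0
  op17 P1: load  L0 → S/S/I on L0; bus BusRd Flush; mem=58
  op18 P0: load  L2 → S/S/S on L2; bus BusRd; mem=44
  op19 P0: store L0 := 99 → M/I/I on L0; bus BusRdX; mem=58
  op20 P2: load  L2 → S/S/S on L2; bus (none); mem=44
  op21 P1: store L4 := 81 → I/M/I on L4; bus BusRdX Flush; mem=66
  op22 P1: load  L1 → I/S/S on L1; bus BusRd Flush; mem=99
  op23 P2: load  L1 → I/S/S on L1; bus (none); mem=99

invalidations = 1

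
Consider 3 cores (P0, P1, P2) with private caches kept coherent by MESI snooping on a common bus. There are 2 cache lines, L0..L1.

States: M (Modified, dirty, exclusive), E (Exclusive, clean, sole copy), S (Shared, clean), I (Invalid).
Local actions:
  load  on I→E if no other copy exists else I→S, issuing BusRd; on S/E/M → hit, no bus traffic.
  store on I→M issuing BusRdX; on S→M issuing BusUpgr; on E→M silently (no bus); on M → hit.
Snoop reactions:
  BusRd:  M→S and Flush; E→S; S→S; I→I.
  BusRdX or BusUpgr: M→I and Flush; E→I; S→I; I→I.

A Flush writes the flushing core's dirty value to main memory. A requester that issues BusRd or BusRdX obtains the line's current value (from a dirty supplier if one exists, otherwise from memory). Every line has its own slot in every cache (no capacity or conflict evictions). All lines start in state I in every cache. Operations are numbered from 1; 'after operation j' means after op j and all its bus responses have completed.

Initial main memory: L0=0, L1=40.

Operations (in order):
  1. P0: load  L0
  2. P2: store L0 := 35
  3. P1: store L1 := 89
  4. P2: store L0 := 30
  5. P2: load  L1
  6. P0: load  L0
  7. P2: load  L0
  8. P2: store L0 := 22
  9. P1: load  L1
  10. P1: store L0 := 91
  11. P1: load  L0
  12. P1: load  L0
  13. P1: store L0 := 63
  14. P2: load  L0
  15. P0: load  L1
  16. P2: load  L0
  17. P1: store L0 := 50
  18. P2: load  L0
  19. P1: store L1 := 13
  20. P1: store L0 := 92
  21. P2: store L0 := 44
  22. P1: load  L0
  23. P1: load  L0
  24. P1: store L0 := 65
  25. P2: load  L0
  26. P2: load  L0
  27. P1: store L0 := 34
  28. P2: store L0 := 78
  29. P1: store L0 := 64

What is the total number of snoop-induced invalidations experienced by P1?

invalidations = 2

step 1: P0: load  L0  ⟶  EII  (L0)  txn=BusRd  M[L0]=0
step 2: P2: store L0 := 35  ⟶  IIM  (L0)  txn=BusRdX  M[L0]=0
step 3: P1: store L1 := 89  ⟶  IMI  (L1)  txn=BusRdX  M[L1]=40
step 4: P2: store L0 := 30  ⟶  IIM  (L0)  txn=∅  M[L0]=0
step 5: P2: load  L1  ⟶  ISS  (L1)  txn=BusRd+Flush  M[L1]=89
step 6: P0: load  L0  ⟶  SIS  (L0)  txn=BusRd+Flush  M[L0]=30
step 7: P2: load  L0  ⟶  SIS  (L0)  txn=∅  M[L0]=30
step 8: P2: store L0 := 22  ⟶  IIM  (L0)  txn=BusUpgr  M[L0]=30
step 9: P1: load  L1  ⟶  ISS  (L1)  txn=∅  M[L1]=89
step 10: P1: store L0 := 91  ⟶  IMI  (L0)  txn=BusRdX+Flush  M[L0]=22
step 11: P1: load  L0  ⟶  IMI  (L0)  txn=∅  M[L0]=22
step 12: P1: load  L0  ⟶  IMI  (L0)  txn=∅  M[L0]=22
step 13: P1: store L0 := 63  ⟶  IMI  (L0)  txn=∅  M[L0]=22
step 14: P2: load  L0  ⟶  ISS  (L0)  txn=BusRd+Flush  M[L0]=63
step 15: P0: load  L1  ⟶  SSS  (L1)  txn=BusRd  M[L1]=89
step 16: P2: load  L0  ⟶  ISS  (L0)  txn=∅  M[L0]=63
step 17: P1: store L0 := 50  ⟶  IMI  (L0)  txn=BusUpgr  M[L0]=63
step 18: P2: load  L0  ⟶  ISS  (L0)  txn=BusRd+Flush  M[L0]=50
step 19: P1: store L1 := 13  ⟶  IMI  (L1)  txn=BusUpgr  M[L1]=89
step 20: P1: store L0 := 92  ⟶  IMI  (L0)  txn=BusUpgr  M[L0]=50
step 21: P2: store L0 := 44  ⟶  IIM  (L0)  txn=BusRdX+Flush  M[L0]=92
step 22: P1: load  L0  ⟶  ISS  (L0)  txn=BusRd+Flush  M[L0]=44
step 23: P1: load  L0  ⟶  ISS  (L0)  txn=∅  M[L0]=44
step 24: P1: store L0 := 65  ⟶  IMI  (L0)  txn=BusUpgr  M[L0]=44
step 25: P2: load  L0  ⟶  ISS  (L0)  txn=BusRd+Flush  M[L0]=65
step 26: P2: load  L0  ⟶  ISS  (L0)  txn=∅  M[L0]=65
step 27: P1: store L0 := 34  ⟶  IMI  (L0)  txn=BusUpgr  M[L0]=65
step 28: P2: store L0 := 78  ⟶  IIM  (L0)  txn=BusRdX+Flush  M[L0]=34
step 29: P1: store L0 := 64  ⟶  IMI  (L0)  txn=BusRdX+Flush  M[L0]=78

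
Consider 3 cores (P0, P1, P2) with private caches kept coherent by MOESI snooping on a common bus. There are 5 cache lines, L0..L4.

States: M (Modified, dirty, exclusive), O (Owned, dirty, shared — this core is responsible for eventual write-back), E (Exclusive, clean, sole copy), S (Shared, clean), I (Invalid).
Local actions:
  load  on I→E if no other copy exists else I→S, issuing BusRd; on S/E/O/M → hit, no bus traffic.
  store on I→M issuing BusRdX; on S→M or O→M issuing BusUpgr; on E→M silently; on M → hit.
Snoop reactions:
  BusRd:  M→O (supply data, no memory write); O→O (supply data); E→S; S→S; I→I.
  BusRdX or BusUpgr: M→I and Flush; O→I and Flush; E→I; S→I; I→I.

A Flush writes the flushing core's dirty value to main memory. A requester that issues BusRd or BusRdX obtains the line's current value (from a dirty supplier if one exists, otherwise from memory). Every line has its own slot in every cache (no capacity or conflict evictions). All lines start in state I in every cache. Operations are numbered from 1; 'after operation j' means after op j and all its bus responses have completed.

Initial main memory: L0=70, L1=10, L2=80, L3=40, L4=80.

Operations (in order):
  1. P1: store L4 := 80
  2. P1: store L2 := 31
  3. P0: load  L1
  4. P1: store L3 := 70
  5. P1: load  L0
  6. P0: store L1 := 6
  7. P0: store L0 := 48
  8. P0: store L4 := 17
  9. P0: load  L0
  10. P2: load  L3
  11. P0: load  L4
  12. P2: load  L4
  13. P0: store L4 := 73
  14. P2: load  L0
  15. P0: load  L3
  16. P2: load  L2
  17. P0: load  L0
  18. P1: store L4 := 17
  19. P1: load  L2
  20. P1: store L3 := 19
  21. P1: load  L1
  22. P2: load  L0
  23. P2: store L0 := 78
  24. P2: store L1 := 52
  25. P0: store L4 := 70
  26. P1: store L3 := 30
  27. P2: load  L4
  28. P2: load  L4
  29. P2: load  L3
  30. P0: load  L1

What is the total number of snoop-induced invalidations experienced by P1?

[1] P1: store L4 := 80 | P0:I, P1:M(80), P2:I | bus: BusRdX
[2] P1: store L2 := 31 | P0:I, P1:M(31), P2:I | bus: BusRdX
[3] P0: load  L1 | P0:E(10), P1:I, P2:I | bus: BusRd
[4] P1: store L3 := 70 | P0:I, P1:M(70), P2:I | bus: BusRdX
[5] P1: load  L0 | P0:I, P1:E(70), P2:I | bus: BusRd
[6] P0: store L1 := 6 | P0:M(6), P1:I, P2:I | bus: none
[7] P0: store L0 := 48 | P0:M(48), P1:I, P2:I | bus: BusRdX
[8] P0: store L4 := 17 | P0:M(17), P1:I, P2:I | bus: BusRdX,Flush
[9] P0: load  L0 | P0:M(48), P1:I, P2:I | bus: none
[10] P2: load  L3 | P0:I, P1:O(70), P2:S(70) | bus: BusRd
[11] P0: load  L4 | P0:M(17), P1:I, P2:I | bus: none
[12] P2: load  L4 | P0:O(17), P1:I, P2:S(17) | bus: BusRd
[13] P0: store L4 := 73 | P0:M(73), P1:I, P2:I | bus: BusUpgr
[14] P2: load  L0 | P0:O(48), P1:I, P2:S(48) | bus: BusRd
[15] P0: load  L3 | P0:S(70), P1:O(70), P2:S(70) | bus: BusRd
[16] P2: load  L2 | P0:I, P1:O(31), P2:S(31) | bus: BusRd
[17] P0: load  L0 | P0:O(48), P1:I, P2:S(48) | bus: none
[18] P1: store L4 := 17 | P0:I, P1:M(17), P2:I | bus: BusRdX,Flush
[19] P1: load  L2 | P0:I, P1:O(31), P2:S(31) | bus: none
[20] P1: store L3 := 19 | P0:I, P1:M(19), P2:I | bus: BusUpgr
[21] P1: load  L1 | P0:O(6), P1:S(6), P2:I | bus: BusRd
[22] P2: load  L0 | P0:O(48), P1:I, P2:S(48) | bus: none
[23] P2: store L0 := 78 | P0:I, P1:I, P2:M(78) | bus: BusUpgr,Flush
[24] P2: store L1 := 52 | P0:I, P1:I, P2:M(52) | bus: BusRdX,Flush
[25] P0: store L4 := 70 | P0:M(70), P1:I, P2:I | bus: BusRdX,Flush
[26] P1: store L3 := 30 | P0:I, P1:M(30), P2:I | bus: none
[27] P2: load  L4 | P0:O(70), P1:I, P2:S(70) | bus: BusRd
[28] P2: load  L4 | P0:O(70), P1:I, P2:S(70) | bus: none
[29] P2: load  L3 | P0:I, P1:O(30), P2:S(30) | bus: BusRd
[30] P0: load  L1 | P0:S(52), P1:I, P2:O(52) | bus: BusRd

invalidations = 4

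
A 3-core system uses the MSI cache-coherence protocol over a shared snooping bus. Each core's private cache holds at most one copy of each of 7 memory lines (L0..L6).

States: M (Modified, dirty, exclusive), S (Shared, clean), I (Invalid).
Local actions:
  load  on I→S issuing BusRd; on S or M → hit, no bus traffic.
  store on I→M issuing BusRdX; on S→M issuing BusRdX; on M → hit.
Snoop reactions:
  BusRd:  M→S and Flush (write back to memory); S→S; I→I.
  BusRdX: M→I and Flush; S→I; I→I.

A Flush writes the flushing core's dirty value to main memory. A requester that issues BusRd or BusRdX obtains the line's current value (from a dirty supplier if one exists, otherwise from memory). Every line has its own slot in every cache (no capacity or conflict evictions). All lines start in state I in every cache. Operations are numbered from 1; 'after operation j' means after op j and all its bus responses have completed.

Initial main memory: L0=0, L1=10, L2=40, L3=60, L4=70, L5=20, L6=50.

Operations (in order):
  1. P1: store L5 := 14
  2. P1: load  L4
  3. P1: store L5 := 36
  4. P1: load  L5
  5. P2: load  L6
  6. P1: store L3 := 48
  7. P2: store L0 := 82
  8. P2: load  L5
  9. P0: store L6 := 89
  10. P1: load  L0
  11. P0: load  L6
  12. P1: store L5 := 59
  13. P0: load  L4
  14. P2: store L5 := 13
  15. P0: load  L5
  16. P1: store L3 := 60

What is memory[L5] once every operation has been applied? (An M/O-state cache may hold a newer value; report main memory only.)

[1] P1: store L5 := 14 | P0:I, P1:M(14), P2:I | bus: BusRdX
[2] P1: load  L4 | P0:I, P1:S(70), P2:I | bus: BusRd
[3] P1: store L5 := 36 | P0:I, P1:M(36), P2:I | bus: none
[4] P1: load  L5 | P0:I, P1:M(36), P2:I | bus: none
[5] P2: load  L6 | P0:I, P1:I, P2:S(50) | bus: BusRd
[6] P1: store L3 := 48 | P0:I, P1:M(48), P2:I | bus: BusRdX
[7] P2: store L0 := 82 | P0:I, P1:I, P2:M(82) | bus: BusRdX
[8] P2: load  L5 | P0:I, P1:S(36), P2:S(36) | bus: BusRd,Flush
[9] P0: store L6 := 89 | P0:M(89), P1:I, P2:I | bus: BusRdX
[10] P1: load  L0 | P0:I, P1:S(82), P2:S(82) | bus: BusRd,Flush
[11] P0: load  L6 | P0:M(89), P1:I, P2:I | bus: none
[12] P1: store L5 := 59 | P0:I, P1:M(59), P2:I | bus: BusRdX
[13] P0: load  L4 | P0:S(70), P1:S(70), P2:I | bus: BusRd
[14] P2: store L5 := 13 | P0:I, P1:I, P2:M(13) | bus: BusRdX,Flush
[15] P0: load  L5 | P0:S(13), P1:I, P2:S(13) | bus: BusRd,Flush
[16] P1: store L3 := 60 | P0:I, P1:M(60), P2:I | bus: none

memory[L5] = 13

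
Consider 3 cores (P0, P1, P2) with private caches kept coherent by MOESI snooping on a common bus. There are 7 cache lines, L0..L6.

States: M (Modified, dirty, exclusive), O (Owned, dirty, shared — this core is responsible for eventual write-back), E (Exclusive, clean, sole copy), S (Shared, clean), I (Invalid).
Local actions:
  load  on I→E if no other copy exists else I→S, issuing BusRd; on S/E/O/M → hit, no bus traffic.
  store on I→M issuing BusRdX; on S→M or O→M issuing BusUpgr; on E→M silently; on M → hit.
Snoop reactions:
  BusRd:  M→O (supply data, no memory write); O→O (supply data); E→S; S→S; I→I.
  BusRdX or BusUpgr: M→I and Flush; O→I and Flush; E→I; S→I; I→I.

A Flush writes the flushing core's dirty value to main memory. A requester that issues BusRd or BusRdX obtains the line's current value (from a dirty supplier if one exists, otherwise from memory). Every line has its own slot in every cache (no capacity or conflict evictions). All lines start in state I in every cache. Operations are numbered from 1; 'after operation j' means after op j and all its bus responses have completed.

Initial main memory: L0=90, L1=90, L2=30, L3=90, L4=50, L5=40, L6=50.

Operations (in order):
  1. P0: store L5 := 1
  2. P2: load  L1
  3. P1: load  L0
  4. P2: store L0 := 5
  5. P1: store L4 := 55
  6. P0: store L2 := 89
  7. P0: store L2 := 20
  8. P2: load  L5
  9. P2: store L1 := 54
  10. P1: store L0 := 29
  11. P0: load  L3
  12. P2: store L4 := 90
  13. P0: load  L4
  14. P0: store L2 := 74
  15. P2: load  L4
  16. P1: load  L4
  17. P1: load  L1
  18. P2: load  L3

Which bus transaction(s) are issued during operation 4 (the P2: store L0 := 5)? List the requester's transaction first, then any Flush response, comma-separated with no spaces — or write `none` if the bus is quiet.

1. P0: store L5 := 1  bus=[BusRdX]  L5: P0=M P1=I P2=I  mem[L5]=40
2. P2: load  L1  bus=[BusRd]  L1: P0=I P1=I P2=E  mem[L1]=90
3. P1: load  L0  bus=[BusRd]  L0: P0=I P1=E P2=I  mem[L0]=90
4. P2: store L0 := 5  bus=[BusRdX]  L0: P0=I P1=I P2=M  mem[L0]=90
5. P1: store L4 := 55  bus=[BusRdX]  L4: P0=I P1=M P2=I  mem[L4]=50
6. P0: store L2 := 89  bus=[BusRdX]  L2: P0=M P1=I P2=I  mem[L2]=30
7. P0: store L2 := 20  bus=[-]  L2: P0=M P1=I P2=I  mem[L2]=30
8. P2: load  L5  bus=[BusRd]  L5: P0=O P1=I P2=S  mem[L5]=40
9. P2: store L1 := 54  bus=[-]  L1: P0=I P1=I P2=M  mem[L1]=90
10. P1: store L0 := 29  bus=[BusRdX,Flush]  L0: P0=I P1=M P2=I  mem[L0]=5
11. P0: load  L3  bus=[BusRd]  L3: P0=E P1=I P2=I  mem[L3]=90
12. P2: store L4 := 90  bus=[BusRdX,Flush]  L4: P0=I P1=I P2=M  mem[L4]=55
13. P0: load  L4  bus=[BusRd]  L4: P0=S P1=I P2=O  mem[L4]=55
14. P0: store L2 := 74  bus=[-]  L2: P0=M P1=I P2=I  mem[L2]=30
15. P2: load  L4  bus=[-]  L4: P0=S P1=I P2=O  mem[L4]=55
16. P1: load  L4  bus=[BusRd]  L4: P0=S P1=S P2=O  mem[L4]=55
17. P1: load  L1  bus=[BusRd]  L1: P0=I P1=S P2=O  mem[L1]=90
18. P2: load  L3  bus=[BusRd]  L3: P0=S P1=I P2=S  mem[L3]=90

bus = BusRdX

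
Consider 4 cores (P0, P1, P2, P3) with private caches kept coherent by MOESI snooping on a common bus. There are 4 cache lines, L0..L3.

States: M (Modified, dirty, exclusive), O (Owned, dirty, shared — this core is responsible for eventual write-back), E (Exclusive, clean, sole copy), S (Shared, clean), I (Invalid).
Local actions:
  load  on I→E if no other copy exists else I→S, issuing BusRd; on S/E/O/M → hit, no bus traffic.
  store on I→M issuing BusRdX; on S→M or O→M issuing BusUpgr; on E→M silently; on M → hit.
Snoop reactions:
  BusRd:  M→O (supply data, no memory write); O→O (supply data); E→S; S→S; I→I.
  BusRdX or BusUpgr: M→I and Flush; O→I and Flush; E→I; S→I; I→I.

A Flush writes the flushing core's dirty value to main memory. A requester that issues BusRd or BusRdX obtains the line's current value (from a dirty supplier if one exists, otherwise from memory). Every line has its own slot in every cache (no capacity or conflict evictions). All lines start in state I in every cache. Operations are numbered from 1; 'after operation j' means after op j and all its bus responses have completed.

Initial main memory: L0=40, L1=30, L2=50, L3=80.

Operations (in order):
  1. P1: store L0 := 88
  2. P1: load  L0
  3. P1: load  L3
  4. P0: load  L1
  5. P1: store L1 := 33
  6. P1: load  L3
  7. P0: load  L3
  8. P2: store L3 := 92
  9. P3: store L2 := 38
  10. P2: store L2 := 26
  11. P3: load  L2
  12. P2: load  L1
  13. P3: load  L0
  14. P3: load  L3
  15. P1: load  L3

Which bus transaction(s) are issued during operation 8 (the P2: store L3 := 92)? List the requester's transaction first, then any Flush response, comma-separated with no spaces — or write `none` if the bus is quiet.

bus = BusRdX

  op1 P1: store L0 := 88 → I/M/I/I on L0; bus BusRdX; mem=40
  op2 P1: load  L0 → I/M/I/I on L0; bus (none); mem=40
  op3 P1: load  L3 → I/E/I/I on L3; bus BusRd; mem=80
  op4 P0: load  L1 → E/I/I/I on L1; bus BusRd; mem=30
  op5 P1: store L1 := 33 → I/M/I/I on L1; bus BusRdX; mem=30
  op6 P1: load  L3 → I/E/I/I on L3; bus (none); mem=80
  op7 P0: load  L3 → S/S/I/I on L3; bus BusRd; mem=80
  op8 P2: store L3 := 92 → I/I/M/I on L3; bus BusRdX; mem=80
  op9 P3: store L2 := 38 → I/I/I/M on L2; bus BusRdX; mem=50
  op10 P2: store L2 := 26 → I/I/M/I on L2; bus BusRdX Flush; mem=38
  op11 P3: load  L2 → I/I/O/S on L2; bus BusRd; mem=38
  op12 P2: load  L1 → I/O/S/I on L1; bus BusRd; mem=30
  op13 P3: load  L0 → I/O/I/S on L0; bus BusRd; mem=40
  op14 P3: load  L3 → I/I/O/S on L3; bus BusRd; mem=80
  op15 P1: load  L3 → I/S/O/S on L3; bus BusRd; mem=80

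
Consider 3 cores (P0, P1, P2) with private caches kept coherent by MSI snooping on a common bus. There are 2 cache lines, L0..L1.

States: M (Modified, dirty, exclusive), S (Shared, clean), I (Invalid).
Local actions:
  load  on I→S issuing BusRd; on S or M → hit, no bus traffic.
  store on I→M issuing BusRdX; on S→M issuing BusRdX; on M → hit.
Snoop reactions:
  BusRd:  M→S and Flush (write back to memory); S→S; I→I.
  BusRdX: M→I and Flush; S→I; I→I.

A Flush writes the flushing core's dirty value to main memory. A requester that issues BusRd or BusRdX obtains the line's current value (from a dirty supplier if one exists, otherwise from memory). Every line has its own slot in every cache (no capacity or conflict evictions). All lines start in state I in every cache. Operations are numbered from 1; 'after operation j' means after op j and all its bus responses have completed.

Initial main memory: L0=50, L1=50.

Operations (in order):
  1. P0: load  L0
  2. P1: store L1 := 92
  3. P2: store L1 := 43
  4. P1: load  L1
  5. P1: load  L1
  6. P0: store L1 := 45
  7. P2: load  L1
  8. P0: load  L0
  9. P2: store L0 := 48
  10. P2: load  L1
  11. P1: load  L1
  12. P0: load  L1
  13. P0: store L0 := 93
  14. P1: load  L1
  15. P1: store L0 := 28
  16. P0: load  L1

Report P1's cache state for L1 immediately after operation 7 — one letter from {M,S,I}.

state = I

  op1 P0: load  L0 → S/I/I on L0; bus BusRd; mem=50
  op2 P1: store L1 := 92 → I/M/I on L1; bus BusRdX; mem=50
  op3 P2: store L1 := 43 → I/I/M on L1; bus BusRdX Flush; mem=92
  op4 P1: load  L1 → I/S/S on L1; bus BusRd Flush; mem=43
  op5 P1: load  L1 → I/S/S on L1; bus (none); mem=43
  op6 P0: store L1 := 45 → M/I/I on L1; bus BusRdX; mem=43
  op7 P2: load  L1 → S/I/S on L1; bus BusRd Flush; mem=45
  op8 P0: load  L0 → S/I/I on L0; bus (none); mem=50
  op9 P2: store L0 := 48 → I/I/M on L0; bus BusRdX; mem=50
  op10 P2: load  L1 → S/I/S on L1; bus (none); mem=45
  op11 P1: load  L1 → S/S/S on L1; bus BusRd; mem=45
  op12 P0: load  L1 → S/S/S on L1; bus (none); mem=45
  op13 P0: store L0 := 93 → M/I/I on L0; bus BusRdX Flush; mem=48
  op14 P1: load  L1 → S/S/S on L1; bus (none); mem=45
  op15 P1: store L0 := 28 → I/M/I on L0; bus BusRdX Flush; mem=93
  op16 P0: load  L1 → S/S/S on L1; bus (none); mem=45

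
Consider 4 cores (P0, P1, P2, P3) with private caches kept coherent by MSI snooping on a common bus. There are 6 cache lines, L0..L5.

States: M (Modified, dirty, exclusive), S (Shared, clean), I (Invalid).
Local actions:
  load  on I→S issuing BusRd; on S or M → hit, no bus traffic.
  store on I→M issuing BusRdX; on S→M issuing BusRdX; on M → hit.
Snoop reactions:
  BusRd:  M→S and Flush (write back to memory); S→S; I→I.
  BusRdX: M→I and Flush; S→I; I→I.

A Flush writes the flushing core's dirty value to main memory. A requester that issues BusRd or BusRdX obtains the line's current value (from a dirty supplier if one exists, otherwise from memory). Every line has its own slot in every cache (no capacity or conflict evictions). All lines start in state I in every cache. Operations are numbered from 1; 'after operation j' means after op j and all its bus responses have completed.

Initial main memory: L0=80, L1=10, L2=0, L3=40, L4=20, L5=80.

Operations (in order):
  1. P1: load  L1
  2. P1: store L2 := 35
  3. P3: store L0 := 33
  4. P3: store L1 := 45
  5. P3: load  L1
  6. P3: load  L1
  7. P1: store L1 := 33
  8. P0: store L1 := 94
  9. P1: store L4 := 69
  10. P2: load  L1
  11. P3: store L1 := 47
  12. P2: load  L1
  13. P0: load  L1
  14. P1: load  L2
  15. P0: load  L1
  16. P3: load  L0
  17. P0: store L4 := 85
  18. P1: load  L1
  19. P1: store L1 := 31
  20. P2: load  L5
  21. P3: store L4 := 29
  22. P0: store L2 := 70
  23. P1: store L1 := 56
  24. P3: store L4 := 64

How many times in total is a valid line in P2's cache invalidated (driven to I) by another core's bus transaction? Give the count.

invalidations = 2

1. P1: load  L1  bus=[BusRd]  L1: P0=I P1=S P2=I P3=I  mem[L1]=10
2. P1: store L2 := 35  bus=[BusRdX]  L2: P0=I P1=M P2=I P3=I  mem[L2]=0
3. P3: store L0 := 33  bus=[BusRdX]  L0: P0=I P1=I P2=I P3=M  mem[L0]=80
4. P3: store L1 := 45  bus=[BusRdX]  L1: P0=I P1=I P2=I P3=M  mem[L1]=10
5. P3: load  L1  bus=[-]  L1: P0=I P1=I P2=I P3=M  mem[L1]=10
6. P3: load  L1  bus=[-]  L1: P0=I P1=I P2=I P3=M  mem[L1]=10
7. P1: store L1 := 33  bus=[BusRdX,Flush]  L1: P0=I P1=M P2=I P3=I  mem[L1]=45
8. P0: store L1 := 94  bus=[BusRdX,Flush]  L1: P0=M P1=I P2=I P3=I  mem[L1]=33
9. P1: store L4 := 69  bus=[BusRdX]  L4: P0=I P1=M P2=I P3=I  mem[L4]=20
10. P2: load  L1  bus=[BusRd,Flush]  L1: P0=S P1=I P2=S P3=I  mem[L1]=94
11. P3: store L1 := 47  bus=[BusRdX]  L1: P0=I P1=I P2=I P3=M  mem[L1]=94
12. P2: load  L1  bus=[BusRd,Flush]  L1: P0=I P1=I P2=S P3=S  mem[L1]=47
13. P0: load  L1  bus=[BusRd]  L1: P0=S P1=I P2=S P3=S  mem[L1]=47
14. P1: load  L2  bus=[-]  L2: P0=I P1=M P2=I P3=I  mem[L2]=0
15. P0: load  L1  bus=[-]  L1: P0=S P1=I P2=S P3=S  mem[L1]=47
16. P3: load  L0  bus=[-]  L0: P0=I P1=I P2=I P3=M  mem[L0]=80
17. P0: store L4 := 85  bus=[BusRdX,Flush]  L4: P0=M P1=I P2=I P3=I  mem[L4]=69
18. P1: load  L1  bus=[BusRd]  L1: P0=S P1=S P2=S P3=S  mem[L1]=47
19. P1: store L1 := 31  bus=[BusRdX]  L1: P0=I P1=M P2=I P3=I  mem[L1]=47
20. P2: load  L5  bus=[BusRd]  L5: P0=I P1=I P2=S P3=I  mem[L5]=80
21. P3: store L4 := 29  bus=[BusRdX,Flush]  L4: P0=I P1=I P2=I P3=M  mem[L4]=85
22. P0: store L2 := 70  bus=[BusRdX,Flush]  L2: P0=M P1=I P2=I P3=I  mem[L2]=35
23. P1: store L1 := 56  bus=[-]  L1: P0=I P1=M P2=I P3=I  mem[L1]=47
24. P3: store L4 := 64  bus=[-]  L4: P0=I P1=I P2=I P3=M  mem[L4]=85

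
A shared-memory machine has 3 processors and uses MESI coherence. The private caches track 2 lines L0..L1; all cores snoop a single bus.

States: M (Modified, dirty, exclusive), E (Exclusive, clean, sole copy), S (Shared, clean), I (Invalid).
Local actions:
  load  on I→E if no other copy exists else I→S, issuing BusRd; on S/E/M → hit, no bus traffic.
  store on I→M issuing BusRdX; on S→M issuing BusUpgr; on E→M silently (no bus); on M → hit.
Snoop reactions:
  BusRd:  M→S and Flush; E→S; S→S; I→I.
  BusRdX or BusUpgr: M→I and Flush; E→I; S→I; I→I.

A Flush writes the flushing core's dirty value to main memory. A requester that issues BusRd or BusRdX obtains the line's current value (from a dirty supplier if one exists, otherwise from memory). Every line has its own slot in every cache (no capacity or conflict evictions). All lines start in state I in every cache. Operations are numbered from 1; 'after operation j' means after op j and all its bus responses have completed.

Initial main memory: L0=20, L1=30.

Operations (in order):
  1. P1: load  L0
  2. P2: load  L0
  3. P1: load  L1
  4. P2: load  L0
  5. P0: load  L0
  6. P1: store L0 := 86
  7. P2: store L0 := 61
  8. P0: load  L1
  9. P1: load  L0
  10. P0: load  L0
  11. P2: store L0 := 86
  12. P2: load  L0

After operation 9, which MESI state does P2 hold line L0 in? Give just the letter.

  op1 P1: load  L0 → I/E/I on L0; bus BusRd; mem=20
  op2 P2: load  L0 → I/S/S on L0; bus BusRd; mem=20
  op3 P1: load  L1 → I/E/I on L1; bus BusRd; mem=30
  op4 P2: load  L0 → I/S/S on L0; bus (none); mem=20
  op5 P0: load  L0 → S/S/S on L0; bus BusRd; mem=20
  op6 P1: store L0 := 86 → I/M/I on L0; bus BusUpgr; mem=20
  op7 P2: store L0 := 61 → I/I/M on L0; bus BusRdX Flush; mem=86
  op8 P0: load  L1 → S/S/I on L1; bus BusRd; mem=30
  op9 P1: load  L0 → I/S/S on L0; bus BusRd Flush; mem=61
  op10 P0: load  L0 → S/S/S on L0; bus BusRd; mem=61
  op11 P2: store L0 := 86 → I/I/M on L0; bus BusUpgr; mem=61
  op12 P2: load  L0 → I/I/M on L0; bus (none); mem=61

state = S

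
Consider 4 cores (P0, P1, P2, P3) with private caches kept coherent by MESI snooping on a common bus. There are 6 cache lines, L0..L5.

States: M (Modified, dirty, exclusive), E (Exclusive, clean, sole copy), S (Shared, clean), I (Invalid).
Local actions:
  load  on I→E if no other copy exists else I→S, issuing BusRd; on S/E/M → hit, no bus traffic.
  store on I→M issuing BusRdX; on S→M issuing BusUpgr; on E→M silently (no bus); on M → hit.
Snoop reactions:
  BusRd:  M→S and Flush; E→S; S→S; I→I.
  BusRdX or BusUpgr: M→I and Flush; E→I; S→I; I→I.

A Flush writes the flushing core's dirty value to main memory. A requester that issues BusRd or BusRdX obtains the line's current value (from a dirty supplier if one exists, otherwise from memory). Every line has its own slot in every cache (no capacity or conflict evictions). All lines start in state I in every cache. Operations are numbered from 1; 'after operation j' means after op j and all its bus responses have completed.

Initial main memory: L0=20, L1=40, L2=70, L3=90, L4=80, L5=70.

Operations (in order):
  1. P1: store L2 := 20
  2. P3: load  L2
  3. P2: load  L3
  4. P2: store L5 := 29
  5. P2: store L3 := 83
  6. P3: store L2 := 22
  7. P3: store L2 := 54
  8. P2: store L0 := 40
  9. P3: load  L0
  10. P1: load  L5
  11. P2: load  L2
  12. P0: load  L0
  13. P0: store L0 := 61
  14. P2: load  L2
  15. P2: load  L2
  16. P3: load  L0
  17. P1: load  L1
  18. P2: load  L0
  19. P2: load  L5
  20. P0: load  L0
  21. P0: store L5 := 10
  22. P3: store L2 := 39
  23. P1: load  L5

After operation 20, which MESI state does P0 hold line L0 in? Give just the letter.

step 1: P1: store L2 := 20  ⟶  IMII  (L2)  txn=BusRdX  M[L2]=70
step 2: P3: load  L2  ⟶  ISIS  (L2)  txn=BusRd+Flush  M[L2]=20
step 3: P2: load  L3  ⟶  IIEI  (L3)  txn=BusRd  M[L3]=90
step 4: P2: store L5 := 29  ⟶  IIMI  (L5)  txn=BusRdX  M[L5]=70
step 5: P2: store L3 := 83  ⟶  IIMI  (L3)  txn=∅  M[L3]=90
step 6: P3: store L2 := 22  ⟶  IIIM  (L2)  txn=BusUpgr  M[L2]=20
step 7: P3: store L2 := 54  ⟶  IIIM  (L2)  txn=∅  M[L2]=20
step 8: P2: store L0 := 40  ⟶  IIMI  (L0)  txn=BusRdX  M[L0]=20
step 9: P3: load  L0  ⟶  IISS  (L0)  txn=BusRd+Flush  M[L0]=40
step 10: P1: load  L5  ⟶  ISSI  (L5)  txn=BusRd+Flush  M[L5]=29
step 11: P2: load  L2  ⟶  IISS  (L2)  txn=BusRd+Flush  M[L2]=54
step 12: P0: load  L0  ⟶  SISS  (L0)  txn=BusRd  M[L0]=40
step 13: P0: store L0 := 61  ⟶  MIII  (L0)  txn=BusUpgr  M[L0]=40
step 14: P2: load  L2  ⟶  IISS  (L2)  txn=∅  M[L2]=54
step 15: P2: load  L2  ⟶  IISS  (L2)  txn=∅  M[L2]=54
step 16: P3: load  L0  ⟶  SIIS  (L0)  txn=BusRd+Flush  M[L0]=61
step 17: P1: load  L1  ⟶  IEII  (L1)  txn=BusRd  M[L1]=40
step 18: P2: load  L0  ⟶  SISS  (L0)  txn=BusRd  M[L0]=61
step 19: P2: load  L5  ⟶  ISSI  (L5)  txn=∅  M[L5]=29
step 20: P0: load  L0  ⟶  SISS  (L0)  txn=∅  M[L0]=61
step 21: P0: store L5 := 10  ⟶  MIII  (L5)  txn=BusRdX  M[L5]=29
step 22: P3: store L2 := 39  ⟶  IIIM  (L2)  txn=BusUpgr  M[L2]=54
step 23: P1: load  L5  ⟶  SSII  (L5)  txn=BusRd+Flush  M[L5]=10

state = S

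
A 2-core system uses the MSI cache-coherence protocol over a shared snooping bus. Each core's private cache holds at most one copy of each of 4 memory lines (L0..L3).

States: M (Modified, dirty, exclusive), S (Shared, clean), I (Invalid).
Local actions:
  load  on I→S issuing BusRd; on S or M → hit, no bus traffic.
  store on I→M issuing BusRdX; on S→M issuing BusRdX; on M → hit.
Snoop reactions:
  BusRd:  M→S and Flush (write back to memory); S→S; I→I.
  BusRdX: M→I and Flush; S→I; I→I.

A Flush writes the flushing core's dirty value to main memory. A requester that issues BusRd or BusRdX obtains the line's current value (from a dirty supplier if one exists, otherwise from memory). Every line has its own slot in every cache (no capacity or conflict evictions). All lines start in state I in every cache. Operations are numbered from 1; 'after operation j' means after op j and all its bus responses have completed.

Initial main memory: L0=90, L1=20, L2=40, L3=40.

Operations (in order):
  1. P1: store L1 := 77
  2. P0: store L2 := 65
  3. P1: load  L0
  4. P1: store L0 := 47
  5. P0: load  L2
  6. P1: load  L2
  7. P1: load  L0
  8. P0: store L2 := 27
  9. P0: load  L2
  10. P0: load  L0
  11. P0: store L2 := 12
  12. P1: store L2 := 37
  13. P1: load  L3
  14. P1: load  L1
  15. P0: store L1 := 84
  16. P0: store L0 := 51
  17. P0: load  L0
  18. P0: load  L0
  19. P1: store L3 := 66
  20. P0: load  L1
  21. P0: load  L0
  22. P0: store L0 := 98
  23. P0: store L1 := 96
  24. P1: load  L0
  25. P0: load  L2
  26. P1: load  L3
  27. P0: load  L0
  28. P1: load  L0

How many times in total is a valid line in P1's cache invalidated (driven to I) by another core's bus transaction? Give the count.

step 1: P1: store L1 := 77  ⟶  IM  (L1)  txn=BusRdX  M[L1]=20
step 2: P0: store L2 := 65  ⟶  MI  (L2)  txn=BusRdX  M[L2]=40
step 3: P1: load  L0  ⟶  IS  (L0)  txn=BusRd  M[L0]=90
step 4: P1: store L0 := 47  ⟶  IM  (L0)  txn=BusRdX  M[L0]=90
step 5: P0: load  L2  ⟶  MI  (L2)  txn=∅  M[L2]=40
step 6: P1: load  L2  ⟶  SS  (L2)  txn=BusRd+Flush  M[L2]=65
step 7: P1: load  L0  ⟶  IM  (L0)  txn=∅  M[L0]=90
step 8: P0: store L2 := 27  ⟶  MI  (L2)  txn=BusRdX  M[L2]=65
step 9: P0: load  L2  ⟶  MI  (L2)  txn=∅  M[L2]=65
step 10: P0: load  L0  ⟶  SS  (L0)  txn=BusRd+Flush  M[L0]=47
step 11: P0: store L2 := 12  ⟶  MI  (L2)  txn=∅  M[L2]=65
step 12: P1: store L2 := 37  ⟶  IM  (L2)  txn=BusRdX+Flush  M[L2]=12
step 13: P1: load  L3  ⟶  IS  (L3)  txn=BusRd  M[L3]=40
step 14: P1: load  L1  ⟶  IM  (L1)  txn=∅  M[L1]=20
step 15: P0: store L1 := 84  ⟶  MI  (L1)  txn=BusRdX+Flush  M[L1]=77
step 16: P0: store L0 := 51  ⟶  MI  (L0)  txn=BusRdX  M[L0]=47
step 17: P0: load  L0  ⟶  MI  (L0)  txn=∅  M[L0]=47
step 18: P0: load  L0  ⟶  MI  (L0)  txn=∅  M[L0]=47
step 19: P1: store L3 := 66  ⟶  IM  (L3)  txn=BusRdX  M[L3]=40
step 20: P0: load  L1  ⟶  MI  (L1)  txn=∅  M[L1]=77
step 21: P0: load  L0  ⟶  MI  (L0)  txn=∅  M[L0]=47
step 22: P0: store L0 := 98  ⟶  MI  (L0)  txn=∅  M[L0]=47
step 23: P0: store L1 := 96  ⟶  MI  (L1)  txn=∅  M[L1]=77
step 24: P1: load  L0  ⟶  SS  (L0)  txn=BusRd+Flush  M[L0]=98
step 25: P0: load  L2  ⟶  SS  (L2)  txn=BusRd+Flush  M[L2]=37
step 26: P1: load  L3  ⟶  IM  (L3)  txn=∅  M[L3]=40
step 27: P0: load  L0  ⟶  SS  (L0)  txn=∅  M[L0]=98
step 28: P1: load  L0  ⟶  SS  (L0)  txn=∅  M[L0]=98

invalidations = 3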